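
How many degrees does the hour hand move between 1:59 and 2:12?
The hour hand moves 0.5 degrees per minute.
Time elapsed: 2:12 - 1:59 = 13 minutes
Angular displacement: 13 x 0.5 = 6.5 degrees

Final answer: 6.5 degrees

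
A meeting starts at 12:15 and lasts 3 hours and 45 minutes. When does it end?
Starting time: 12:15
Adding 45 minutes to 15 minutes: 15 + 45 = 60 minutes = 1 hour
Adding 3 hours: 12 + 3 + 1 (carry) = 16 - 12 = 4
Final time: 4:00

Final answer: 4:00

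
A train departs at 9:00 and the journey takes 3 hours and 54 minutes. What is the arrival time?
Starting time: 9:00
Adding 54 minutes to 0 minutes: 0 + 54 = 54 minutes
Adding 3 hours: 9 + 3 = 12
Final time: 12:54

Final answer: 12:54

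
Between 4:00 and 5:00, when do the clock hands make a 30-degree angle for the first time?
At t minutes past 4:00, the hour hand is at 30 x 4 + 0.5t degrees and the minute hand is at 6t degrees.
The smaller angle between them is 30 degrees when |30H - 5.5t| = 30 or |30H - 5.5t| = 330.
With H = 4, solve 30 x 4 - 5.5t = +/- target for each target:
  t = (30 x 4 - 30) / 5.5 = 16.36
  t = (30 x 4 + 30) / 5.5 = 27.27
  t = (30 x 4 - 330) / 5.5 = -38.18 (outside (0, 60))
  t = (30 x 4 + 330) / 5.5 = 81.82 (outside (0, 60))
Valid solutions in (0, 60): {16.36, 27.27} minutes.
The first occurrence is t = 16.36 minutes.
The hands form a 30-degree angle at 16.36 minutes past 4:00.

Final answer: 16.36 minutes past 4:00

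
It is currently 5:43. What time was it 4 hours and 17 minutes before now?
Starting time: 5:43 = 343 total minutes past 12:00
Subtracting: 4 hours and 17 minutes = 257 minutes
343 - 257 = 86 minutes
= 1 hour and 26 minutes past 12:00 = 1:26

Final answer: 1:26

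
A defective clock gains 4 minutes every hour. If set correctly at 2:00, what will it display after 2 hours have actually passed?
For every 60 true minutes, the faulty clock advances 60 + 4 = 64 minutes.
True elapsed: 2 hours = 120 minutes.
Faulty clock advances: 120 x 64/60 = 128 minutes (drift: 8 minutes ahead).
Shown time: 2:00 + 128 minutes = 4:08.

Final answer: 4:08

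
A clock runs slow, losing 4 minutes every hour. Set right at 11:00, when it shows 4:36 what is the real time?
For every 60 true minutes, the faulty clock advances 56 minutes, so 1 faulty-clock minute corresponds to 60/56 true minutes.
From 11:00 to 4:36 on the faulty dial is 336 minutes.
True elapsed: 336 x 60/56 = 360 minutes = 6 hours.
True time: 11:00 + 6 hours = 5:00.

Final answer: 5:00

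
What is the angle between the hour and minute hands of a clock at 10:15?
Hour hand position: 10 x 30 + 15 x 0.5 = 307.5 degrees
Minute hand position: 15 x 6 = 90 degrees
Difference: |307.5 - 90| = 217.5 degrees
Since 217.5 > 180, the smaller angle is 360 - 217.5 = 142.5 degrees

Final answer: 142.5 degrees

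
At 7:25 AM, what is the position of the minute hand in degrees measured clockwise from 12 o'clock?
The minute hand moves 6 degrees per minute.
At 7:25: 25 x 6 = 150 degrees

Final answer: 150 degrees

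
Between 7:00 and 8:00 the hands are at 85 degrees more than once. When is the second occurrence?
At t minutes past 7:00, the hour hand is at 30 x 7 + 0.5t degrees and the minute hand is at 6t degrees.
The smaller angle between them is 85 degrees when |30H - 5.5t| = 85 or |30H - 5.5t| = 275.
With H = 7, solve 30 x 7 - 5.5t = +/- target for each target:
  t = (30 x 7 - 85) / 5.5 = 22.73
  t = (30 x 7 + 85) / 5.5 = 53.64
  t = (30 x 7 - 275) / 5.5 = -11.82 (outside (0, 60))
  t = (30 x 7 + 275) / 5.5 = 88.18 (outside (0, 60))
Valid solutions in (0, 60): {22.73, 53.64} minutes.
The second occurrence is t = 53.64 minutes.
The hands form a 85-degree angle at 53.64 minutes past 7:00.

Final answer: 53.64 minutes past 7:00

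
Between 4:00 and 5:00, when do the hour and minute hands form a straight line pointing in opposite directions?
For hands to be 180 degrees apart: |30H - 5.5t| = 180
With H = 4: t = (30 x 4 + 180)/5.5 = 54.55 or t = (30 x 4 - 180)/5.5 = -10.91
First valid solution (0 < t < 60): t = 54.55 minutes
The hands are opposite at 54.55 minutes past 4:00.

Final answer: 54.55 minutes past 4:00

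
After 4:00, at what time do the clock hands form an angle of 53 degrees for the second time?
At t minutes past 4:00, the hour hand is at 30 x 4 + 0.5t degrees and the minute hand is at 6t degrees.
The smaller angle between them is 53 degrees when |30H - 5.5t| = 53 or |30H - 5.5t| = 307.
With H = 4, solve 30 x 4 - 5.5t = +/- target for each target:
  t = (30 x 4 - 53) / 5.5 = 12.18
  t = (30 x 4 + 53) / 5.5 = 31.45
  t = (30 x 4 - 307) / 5.5 = -34 (outside (0, 60))
  t = (30 x 4 + 307) / 5.5 = 77.64 (outside (0, 60))
Valid solutions in (0, 60): {12.18, 31.45} minutes.
The second occurrence is t = 31.45 minutes.
The hands form a 53-degree angle at 31.45 minutes past 4:00.

Final answer: 31.45 minutes past 4:00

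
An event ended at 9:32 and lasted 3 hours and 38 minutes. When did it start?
Starting time: 9:32 = 572 total minutes past 12:00
Subtracting: 3 hours and 38 minutes = 218 minutes
572 - 218 = 354 minutes
= 5 hours and 54 minutes past 12:00 = 5:54

Final answer: 5:54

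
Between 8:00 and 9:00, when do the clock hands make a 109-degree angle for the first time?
At t minutes past 8:00, the hour hand is at 30 x 8 + 0.5t degrees and the minute hand is at 6t degrees.
The smaller angle between them is 109 degrees when |30H - 5.5t| = 109 or |30H - 5.5t| = 251.
With H = 8, solve 30 x 8 - 5.5t = +/- target for each target:
  t = (30 x 8 - 109) / 5.5 = 23.82
  t = (30 x 8 + 109) / 5.5 = 63.45 (outside (0, 60))
  t = (30 x 8 - 251) / 5.5 = -2 (outside (0, 60))
  t = (30 x 8 + 251) / 5.5 = 89.27 (outside (0, 60))
Valid solutions in (0, 60): {23.82} minutes.
The first occurrence is t = 23.82 minutes.
The hands form a 109-degree angle at 23.82 minutes past 8:00.

Final answer: 23.82 minutes past 8:00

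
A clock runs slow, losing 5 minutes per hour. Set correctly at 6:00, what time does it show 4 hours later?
For every 60 true minutes, the faulty clock advances 60 - 5 = 55 minutes.
True elapsed: 4 hours = 240 minutes.
Faulty clock advances: 240 x 55/60 = 220 minutes (drift: 20 minutes behind).
Shown time: 6:00 + 220 minutes = 9:40.

Final answer: 9:40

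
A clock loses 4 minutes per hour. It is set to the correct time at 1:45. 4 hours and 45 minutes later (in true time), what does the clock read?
For every 60 true minutes, the faulty clock advances 60 - 4 = 56 minutes.
True elapsed: 4 hours and 45 minutes = 285 minutes.
Faulty clock advances: 285 x 56/60 = 266 minutes (drift: 19 minutes behind).
Shown time: 1:45 + 266 minutes = 6:11.

Final answer: 6:11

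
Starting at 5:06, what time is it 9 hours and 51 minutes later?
Starting time: 5:06
Adding 51 minutes to 6 minutes: 6 + 51 = 57 minutes
Adding 9 hours: 5 + 9 = 14 - 12 = 2
Final time: 2:57

Final answer: 2:57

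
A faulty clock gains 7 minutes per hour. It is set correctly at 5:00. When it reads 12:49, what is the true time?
For every 60 true minutes, the faulty clock advances 67 minutes, so 1 faulty-clock minute corresponds to 60/67 true minutes.
From 5:00 to 12:49 on the faulty dial is 469 minutes.
True elapsed: 469 x 60/67 = 420 minutes = 7 hours.
True time: 5:00 + 7 hours = 12:00.

Final answer: 12:00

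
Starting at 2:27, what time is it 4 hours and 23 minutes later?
Starting time: 2:27
Adding 23 minutes to 27 minutes: 27 + 23 = 50 minutes
Adding 4 hours: 2 + 4 = 6
Final time: 6:50

Final answer: 6:50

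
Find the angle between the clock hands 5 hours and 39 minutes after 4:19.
First find the time 5 hours and 39 minutes after 4:19.
Total minutes: 4 x 60 + 19 + 5 x 60 + 39 = 598.
598 mod 720 = 598 minutes = 9:58.
Now compute the angle at 9:58:
Hour hand: 9 x 30 + 58 x 0.5 = 299 degrees
Minute hand: 58 x 6 = 348 degrees
Difference: |299 - 348| = 49 degrees
The angle is 49 degrees

Final answer: 49 degrees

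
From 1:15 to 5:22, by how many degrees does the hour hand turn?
The hour hand moves 0.5 degrees per minute.
Time elapsed: 5:22 - 1:15 = 247 minutes
Angular displacement: 247 x 0.5 = 123.5 degrees

Final answer: 123.5 degrees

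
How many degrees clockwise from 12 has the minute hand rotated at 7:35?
The minute hand moves 6 degrees per minute.
At 7:35: 35 x 6 = 210 degrees

Final answer: 210 degrees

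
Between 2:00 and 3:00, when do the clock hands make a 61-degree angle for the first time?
At t minutes past 2:00, the hour hand is at 30 x 2 + 0.5t degrees and the minute hand is at 6t degrees.
The smaller angle between them is 61 degrees when |30H - 5.5t| = 61 or |30H - 5.5t| = 299.
With H = 2, solve 30 x 2 - 5.5t = +/- target for each target:
  t = (30 x 2 - 61) / 5.5 = -0.18 (outside (0, 60))
  t = (30 x 2 + 61) / 5.5 = 22
  t = (30 x 2 - 299) / 5.5 = -43.45 (outside (0, 60))
  t = (30 x 2 + 299) / 5.5 = 65.27 (outside (0, 60))
Valid solutions in (0, 60): {22} minutes.
The first occurrence is t = 22 minutes.
The hands form a 61-degree angle at 22 minutes past 2:00.

Final answer: 22 minutes past 2:00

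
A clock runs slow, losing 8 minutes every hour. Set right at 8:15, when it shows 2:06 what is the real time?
For every 60 true minutes, the faulty clock advances 52 minutes, so 1 faulty-clock minute corresponds to 60/52 true minutes.
From 8:15 to 2:06 on the faulty dial is 351 minutes.
True elapsed: 351 x 60/52 = 405 minutes = 6 hours and 45 minutes.
True time: 8:15 + 6 hours and 45 minutes = 3:00.

Final answer: 3:00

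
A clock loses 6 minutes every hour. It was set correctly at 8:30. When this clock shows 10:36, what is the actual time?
For every 60 true minutes, the faulty clock advances 54 minutes, so 1 faulty-clock minute corresponds to 60/54 true minutes.
From 8:30 to 10:36 on the faulty dial is 126 minutes.
True elapsed: 126 x 60/54 = 140 minutes = 2 hours and 20 minutes.
True time: 8:30 + 2 hours and 20 minutes = 10:50.

Final answer: 10:50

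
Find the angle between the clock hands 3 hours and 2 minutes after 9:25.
First find the time 3 hours and 2 minutes after 9:25.
Total minutes: 9 x 60 + 25 + 3 x 60 + 2 = 747.
747 mod 720 = 27 minutes = 12:27.
Now compute the angle at 12:27:
Hour hand: 0 x 30 + 27 x 0.5 = 13.5 degrees
Minute hand: 27 x 6 = 162 degrees
Difference: |13.5 - 162| = 148.5 degrees
The angle is 148.5 degrees

Final answer: 148.5 degrees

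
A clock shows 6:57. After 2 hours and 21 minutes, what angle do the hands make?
First find the time 2 hours and 21 minutes after 6:57.
Total minutes: 6 x 60 + 57 + 2 x 60 + 21 = 558.
558 mod 720 = 558 minutes = 9:18.
Now compute the angle at 9:18:
Hour hand: 9 x 30 + 18 x 0.5 = 279 degrees
Minute hand: 18 x 6 = 108 degrees
Difference: |279 - 108| = 171 degrees
The angle is 171 degrees

Final answer: 171 degrees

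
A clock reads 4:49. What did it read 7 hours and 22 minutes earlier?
Starting time: 4:49 = 289 total minutes past 12:00
Subtracting: 7 hours and 22 minutes = 442 minutes
289 - 442 = -153 (negative, add 12 hours = 720) = 567 minutes
= 9 hours and 27 minutes past 12:00 = 9:27

Final answer: 9:27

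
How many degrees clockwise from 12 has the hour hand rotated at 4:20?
The hour hand moves 30 degrees per hour and 0.5 degrees per minute.
At 4:20: (4) x 30 + 20 x 0.5 = 120 + 10 = 130 degrees

Final answer: 130 degrees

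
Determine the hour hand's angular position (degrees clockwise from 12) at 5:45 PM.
The hour hand moves 30 degrees per hour and 0.5 degrees per minute.
At 5:45: (5) x 30 + 45 x 0.5 = 150 + 22.5 = 172.5 degrees

Final answer: 172.5 degrees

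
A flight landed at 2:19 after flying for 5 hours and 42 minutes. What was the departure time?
Starting time: 2:19 = 139 total minutes past 12:00
Subtracting: 5 hours and 42 minutes = 342 minutes
139 - 342 = -203 (negative, add 12 hours = 720) = 517 minutes
= 8 hours and 37 minutes past 12:00 = 8:37

Final answer: 8:37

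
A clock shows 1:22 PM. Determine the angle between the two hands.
Hour hand position: 1 x 30 + 22 x 0.5 = 41 degrees
Minute hand position: 22 x 6 = 132 degrees
Difference: |41 - 132| = 91 degrees
The angle between the hands is 91 degrees

Final answer: 91 degrees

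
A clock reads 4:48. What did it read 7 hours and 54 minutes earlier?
Starting time: 4:48 = 288 total minutes past 12:00
Subtracting: 7 hours and 54 minutes = 474 minutes
288 - 474 = -186 (negative, add 12 hours = 720) = 534 minutes
= 8 hours and 54 minutes past 12:00 = 8:54

Final answer: 8:54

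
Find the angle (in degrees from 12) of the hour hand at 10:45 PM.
The hour hand moves 30 degrees per hour and 0.5 degrees per minute.
At 10:45: (10) x 30 + 45 x 0.5 = 300 + 22.5 = 322.5 degrees

Final answer: 322.5 degrees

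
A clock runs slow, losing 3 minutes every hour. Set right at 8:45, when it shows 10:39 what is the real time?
For every 60 true minutes, the faulty clock advances 57 minutes, so 1 faulty-clock minute corresponds to 60/57 true minutes.
From 8:45 to 10:39 on the faulty dial is 114 minutes.
True elapsed: 114 x 60/57 = 120 minutes = 2 hours.
True time: 8:45 + 2 hours = 10:45.

Final answer: 10:45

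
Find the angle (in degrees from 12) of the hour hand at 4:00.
The hour hand moves 30 degrees per hour and 0.5 degrees per minute.
At 4:00: (4) x 30 + 0 x 0.5 = 120 + 0 = 120 degrees

Final answer: 120 degrees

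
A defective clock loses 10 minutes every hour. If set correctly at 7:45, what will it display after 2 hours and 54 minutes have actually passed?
For every 60 true minutes, the faulty clock advances 60 - 10 = 50 minutes.
True elapsed: 2 hours and 54 minutes = 174 minutes.
Faulty clock advances: 174 x 50/60 = 145 minutes (drift: 29 minutes behind).
Shown time: 7:45 + 145 minutes = 10:10.

Final answer: 10:10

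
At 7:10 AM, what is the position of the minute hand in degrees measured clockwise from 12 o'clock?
The minute hand moves 6 degrees per minute.
At 7:10: 10 x 6 = 60 degrees

Final answer: 60 degrees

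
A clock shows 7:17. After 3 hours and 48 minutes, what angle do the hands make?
First find the time 3 hours and 48 minutes after 7:17.
Total minutes: 7 x 60 + 17 + 3 x 60 + 48 = 665.
665 mod 720 = 665 minutes = 11:05.
Now compute the angle at 11:05:
Hour hand: 11 x 30 + 5 x 0.5 = 332.5 degrees
Minute hand: 5 x 6 = 30 degrees
Difference: |332.5 - 30| = 302.5 degrees
Smaller angle: 360 - 302.5 = 57.5 degrees

Final answer: 57.5 degrees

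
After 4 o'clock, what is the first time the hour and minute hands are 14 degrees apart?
At t minutes past 4:00, the hour hand is at 30 x 4 + 0.5t degrees and the minute hand is at 6t degrees.
The smaller angle between them is 14 degrees when |30H - 5.5t| = 14 or |30H - 5.5t| = 346.
With H = 4, solve 30 x 4 - 5.5t = +/- target for each target:
  t = (30 x 4 - 14) / 5.5 = 19.27
  t = (30 x 4 + 14) / 5.5 = 24.36
  t = (30 x 4 - 346) / 5.5 = -41.09 (outside (0, 60))
  t = (30 x 4 + 346) / 5.5 = 84.73 (outside (0, 60))
Valid solutions in (0, 60): {19.27, 24.36} minutes.
The first occurrence is t = 19.27 minutes.
The hands form a 14-degree angle at 19.27 minutes past 4:00.

Final answer: 19.27 minutes past 4:00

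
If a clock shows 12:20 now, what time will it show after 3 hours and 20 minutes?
Starting time: 12:20
Adding 20 minutes to 20 minutes: 20 + 20 = 40 minutes
Adding 3 hours: 12 + 3 = 15 - 12 = 3
Final time: 3:40

Final answer: 3:40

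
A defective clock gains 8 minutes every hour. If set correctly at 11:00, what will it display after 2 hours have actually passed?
For every 60 true minutes, the faulty clock advances 60 + 8 = 68 minutes.
True elapsed: 2 hours = 120 minutes.
Faulty clock advances: 120 x 68/60 = 136 minutes (drift: 16 minutes ahead).
Shown time: 11:00 + 136 minutes = 1:16.

Final answer: 1:16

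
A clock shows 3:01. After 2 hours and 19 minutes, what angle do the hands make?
First find the time 2 hours and 19 minutes after 3:01.
Total minutes: 3 x 60 + 1 + 2 x 60 + 19 = 320.
320 mod 720 = 320 minutes = 5:20.
Now compute the angle at 5:20:
Hour hand: 5 x 30 + 20 x 0.5 = 160 degrees
Minute hand: 20 x 6 = 120 degrees
Difference: |160 - 120| = 40 degrees
The angle is 40 degrees

Final answer: 40 degrees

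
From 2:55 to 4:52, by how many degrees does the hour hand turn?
The hour hand moves 0.5 degrees per minute.
Time elapsed: 4:52 - 2:55 = 117 minutes
Angular displacement: 117 x 0.5 = 58.5 degrees

Final answer: 58.5 degrees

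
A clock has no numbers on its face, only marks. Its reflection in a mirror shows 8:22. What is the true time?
Reflection across the vertical (12-6) axis maps a hand at angle A degrees to (360 - A) degrees, which sends a reading of T minutes past 12:00 to (720 - T) minutes past 12:00.
Mirror reads 8:22 = 502 minutes past 12:00.
Actual time: (720 - 502) mod 720 = 218 minutes = 3:38.

Final answer: 3:38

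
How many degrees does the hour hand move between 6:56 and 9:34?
The hour hand moves 0.5 degrees per minute.
Time elapsed: 9:34 - 6:56 = 158 minutes
Angular displacement: 158 x 0.5 = 79 degrees

Final answer: 79 degrees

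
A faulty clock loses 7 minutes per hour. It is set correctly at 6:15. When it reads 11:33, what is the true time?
For every 60 true minutes, the faulty clock advances 53 minutes, so 1 faulty-clock minute corresponds to 60/53 true minutes.
From 6:15 to 11:33 on the faulty dial is 318 minutes.
True elapsed: 318 x 60/53 = 360 minutes = 6 hours.
True time: 6:15 + 6 hours = 12:15.

Final answer: 12:15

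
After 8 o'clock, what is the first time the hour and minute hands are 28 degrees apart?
At t minutes past 8:00, the hour hand is at 30 x 8 + 0.5t degrees and the minute hand is at 6t degrees.
The smaller angle between them is 28 degrees when |30H - 5.5t| = 28 or |30H - 5.5t| = 332.
With H = 8, solve 30 x 8 - 5.5t = +/- target for each target:
  t = (30 x 8 - 28) / 5.5 = 38.55
  t = (30 x 8 + 28) / 5.5 = 48.73
  t = (30 x 8 - 332) / 5.5 = -16.73 (outside (0, 60))
  t = (30 x 8 + 332) / 5.5 = 104 (outside (0, 60))
Valid solutions in (0, 60): {38.55, 48.73} minutes.
The first occurrence is t = 38.55 minutes.
The hands form a 28-degree angle at 38.55 minutes past 8:00.

Final answer: 38.55 minutes past 8:00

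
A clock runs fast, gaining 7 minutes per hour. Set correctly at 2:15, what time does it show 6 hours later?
For every 60 true minutes, the faulty clock advances 60 + 7 = 67 minutes.
True elapsed: 6 hours = 360 minutes.
Faulty clock advances: 360 x 67/60 = 402 minutes (drift: 42 minutes ahead).
Shown time: 2:15 + 402 minutes = 8:57.

Final answer: 8:57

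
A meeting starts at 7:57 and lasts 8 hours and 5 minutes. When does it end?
Starting time: 7:57
Adding 5 minutes to 57 minutes: 57 + 5 = 62 minutes = 1 hour and 2 minutes
Adding 8 hours: 7 + 8 + 1 (carry) = 16 - 12 = 4
Final time: 4:02

Final answer: 4:02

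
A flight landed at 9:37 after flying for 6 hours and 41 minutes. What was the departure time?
Starting time: 9:37 = 577 total minutes past 12:00
Subtracting: 6 hours and 41 minutes = 401 minutes
577 - 401 = 176 minutes
= 2 hours and 56 minutes past 12:00 = 2:56

Final answer: 2:56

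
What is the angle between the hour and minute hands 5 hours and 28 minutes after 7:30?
First find the time 5 hours and 28 minutes after 7:30.
Total minutes: 7 x 60 + 30 + 5 x 60 + 28 = 778.
778 mod 720 = 58 minutes = 12:58.
Now compute the angle at 12:58:
Hour hand: 0 x 30 + 58 x 0.5 = 29 degrees
Minute hand: 58 x 6 = 348 degrees
Difference: |29 - 348| = 319 degrees
Smaller angle: 360 - 319 = 41 degrees

Final answer: 41 degrees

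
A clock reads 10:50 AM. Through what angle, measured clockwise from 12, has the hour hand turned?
The hour hand moves 30 degrees per hour and 0.5 degrees per minute.
At 10:50: (10) x 30 + 50 x 0.5 = 300 + 25 = 325 degrees

Final answer: 325 degrees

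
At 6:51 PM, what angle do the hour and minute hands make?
Hour hand position: 6 x 30 + 51 x 0.5 = 205.5 degrees
Minute hand position: 51 x 6 = 306 degrees
Difference: |205.5 - 306| = 100.5 degrees
The angle between the hands is 100.5 degrees

Final answer: 100.5 degrees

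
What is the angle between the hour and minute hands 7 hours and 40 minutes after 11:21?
First find the time 7 hours and 40 minutes after 11:21.
Total minutes: 11 x 60 + 21 + 7 x 60 + 40 = 1141.
1141 mod 720 = 421 minutes = 7:01.
Now compute the angle at 7:01:
Hour hand: 7 x 30 + 1 x 0.5 = 210.5 degrees
Minute hand: 1 x 6 = 6 degrees
Difference: |210.5 - 6| = 204.5 degrees
Smaller angle: 360 - 204.5 = 155.5 degrees

Final answer: 155.5 degrees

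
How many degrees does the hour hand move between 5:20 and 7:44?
The hour hand moves 0.5 degrees per minute.
Time elapsed: 7:44 - 5:20 = 144 minutes
Angular displacement: 144 x 0.5 = 72 degrees

Final answer: 72 degrees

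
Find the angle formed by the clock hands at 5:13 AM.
Hour hand position: 5 x 30 + 13 x 0.5 = 156.5 degrees
Minute hand position: 13 x 6 = 78 degrees
Difference: |156.5 - 78| = 78.5 degrees
The angle between the hands is 78.5 degrees

Final answer: 78.5 degrees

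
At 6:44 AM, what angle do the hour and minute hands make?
Hour hand position: 6 x 30 + 44 x 0.5 = 202 degrees
Minute hand position: 44 x 6 = 264 degrees
Difference: |202 - 264| = 62 degrees
The angle between the hands is 62 degrees

Final answer: 62 degrees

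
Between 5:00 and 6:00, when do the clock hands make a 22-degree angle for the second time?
At t minutes past 5:00, the hour hand is at 30 x 5 + 0.5t degrees and the minute hand is at 6t degrees.
The smaller angle between them is 22 degrees when |30H - 5.5t| = 22 or |30H - 5.5t| = 338.
With H = 5, solve 30 x 5 - 5.5t = +/- target for each target:
  t = (30 x 5 - 22) / 5.5 = 23.27
  t = (30 x 5 + 22) / 5.5 = 31.27
  t = (30 x 5 - 338) / 5.5 = -34.18 (outside (0, 60))
  t = (30 x 5 + 338) / 5.5 = 88.73 (outside (0, 60))
Valid solutions in (0, 60): {23.27, 31.27} minutes.
The second occurrence is t = 31.27 minutes.
The hands form a 22-degree angle at 31.27 minutes past 5:00.

Final answer: 31.27 minutes past 5:00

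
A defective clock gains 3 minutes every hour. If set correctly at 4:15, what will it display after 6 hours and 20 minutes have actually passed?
For every 60 true minutes, the faulty clock advances 60 + 3 = 63 minutes.
True elapsed: 6 hours and 20 minutes = 380 minutes.
Faulty clock advances: 380 x 63/60 = 399 minutes (drift: 19 minutes ahead).
Shown time: 4:15 + 399 minutes = 10:54.

Final answer: 10:54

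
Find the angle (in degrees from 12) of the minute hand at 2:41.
The minute hand moves 6 degrees per minute.
At 2:41: 41 x 6 = 246 degrees

Final answer: 246 degrees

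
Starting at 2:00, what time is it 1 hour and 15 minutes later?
Starting time: 2:00
Adding 15 minutes to 0 minutes: 0 + 15 = 15 minutes
Adding 1 hour: 2 + 1 = 3
Final time: 3:15

Final answer: 3:15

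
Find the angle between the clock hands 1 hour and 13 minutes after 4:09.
First find the time 1 hour and 13 minutes after 4:09.
Total minutes: 4 x 60 + 9 + 1 x 60 + 13 = 322.
322 mod 720 = 322 minutes = 5:22.
Now compute the angle at 5:22:
Hour hand: 5 x 30 + 22 x 0.5 = 161 degrees
Minute hand: 22 x 6 = 132 degrees
Difference: |161 - 132| = 29 degrees
The angle is 29 degrees

Final answer: 29 degrees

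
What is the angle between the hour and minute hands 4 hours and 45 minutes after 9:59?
First find the time 4 hours and 45 minutes after 9:59.
Total minutes: 9 x 60 + 59 + 4 x 60 + 45 = 884.
884 mod 720 = 164 minutes = 2:44.
Now compute the angle at 2:44:
Hour hand: 2 x 30 + 44 x 0.5 = 82 degrees
Minute hand: 44 x 6 = 264 degrees
Difference: |82 - 264| = 182 degrees
Smaller angle: 360 - 182 = 178 degrees

Final answer: 178 degrees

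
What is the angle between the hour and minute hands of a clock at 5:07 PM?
Hour hand position: 5 x 30 + 7 x 0.5 = 153.5 degrees
Minute hand position: 7 x 6 = 42 degrees
Difference: |153.5 - 42| = 111.5 degrees
The angle between the hands is 111.5 degrees

Final answer: 111.5 degrees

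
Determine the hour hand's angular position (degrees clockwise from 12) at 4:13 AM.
The hour hand moves 30 degrees per hour and 0.5 degrees per minute.
At 4:13: (4) x 30 + 13 x 0.5 = 120 + 6.5 = 126.5 degrees

Final answer: 126.5 degrees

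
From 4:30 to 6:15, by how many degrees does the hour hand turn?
The hour hand moves 0.5 degrees per minute.
Time elapsed: 6:15 - 4:30 = 105 minutes
Angular displacement: 105 x 0.5 = 52.5 degrees

Final answer: 52.5 degrees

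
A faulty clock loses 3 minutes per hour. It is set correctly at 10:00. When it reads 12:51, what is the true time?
For every 60 true minutes, the faulty clock advances 57 minutes, so 1 faulty-clock minute corresponds to 60/57 true minutes.
From 10:00 to 12:51 on the faulty dial is 171 minutes.
True elapsed: 171 x 60/57 = 180 minutes = 3 hours.
True time: 10:00 + 3 hours = 1:00.

Final answer: 1:00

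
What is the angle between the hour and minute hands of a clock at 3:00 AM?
Hour hand position: 3 x 30 + 0 x 0.5 = 90 degrees
Minute hand position: 0 x 6 = 0 degrees
Difference: |90 - 0| = 90 degrees
The angle between the hands is 90 degrees

Final answer: 90 degrees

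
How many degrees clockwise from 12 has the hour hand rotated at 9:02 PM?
The hour hand moves 30 degrees per hour and 0.5 degrees per minute.
At 9:02: (9) x 30 + 2 x 0.5 = 270 + 1 = 271 degrees

Final answer: 271 degrees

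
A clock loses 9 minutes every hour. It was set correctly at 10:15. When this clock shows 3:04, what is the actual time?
For every 60 true minutes, the faulty clock advances 51 minutes, so 1 faulty-clock minute corresponds to 60/51 true minutes.
From 10:15 to 3:04 on the faulty dial is 289 minutes.
True elapsed: 289 x 60/51 = 340 minutes = 5 hours and 40 minutes.
True time: 10:15 + 5 hours and 40 minutes = 3:55.

Final answer: 3:55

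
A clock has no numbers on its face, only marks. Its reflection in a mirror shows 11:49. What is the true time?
Reflection across the vertical (12-6) axis maps a hand at angle A degrees to (360 - A) degrees, which sends a reading of T minutes past 12:00 to (720 - T) minutes past 12:00.
Mirror reads 11:49 = 709 minutes past 12:00.
Actual time: (720 - 709) mod 720 = 11 minutes = 12:11.

Final answer: 12:11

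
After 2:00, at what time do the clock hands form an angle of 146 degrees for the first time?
At t minutes past 2:00, the hour hand is at 30 x 2 + 0.5t degrees and the minute hand is at 6t degrees.
The smaller angle between them is 146 degrees when |30H - 5.5t| = 146 or |30H - 5.5t| = 214.
With H = 2, solve 30 x 2 - 5.5t = +/- target for each target:
  t = (30 x 2 - 146) / 5.5 = -15.64 (outside (0, 60))
  t = (30 x 2 + 146) / 5.5 = 37.45
  t = (30 x 2 - 214) / 5.5 = -28 (outside (0, 60))
  t = (30 x 2 + 214) / 5.5 = 49.82
Valid solutions in (0, 60): {37.45, 49.82} minutes.
The first occurrence is t = 37.45 minutes.
The hands form a 146-degree angle at 37.45 minutes past 2:00.

Final answer: 37.45 minutes past 2:00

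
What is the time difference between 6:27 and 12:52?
From 6:27 to 12:52:
(12 x 60 + 52) - (6 x 60 + 27) = 772 - 387 = 385 minutes
= 6 hours and 25 minutes

Final answer: 6 hours and 25 minutes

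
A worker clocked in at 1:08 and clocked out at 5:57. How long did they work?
From 1:08 to 5:57:
(5 x 60 + 57) - (1 x 60 + 8) = 357 - 68 = 289 minutes
= 4 hours and 49 minutes

Final answer: 4 hours and 49 minutes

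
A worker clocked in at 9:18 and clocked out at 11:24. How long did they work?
From 9:18 to 11:24:
(11 x 60 + 24) - (9 x 60 + 18) = 684 - 558 = 126 minutes
= 2 hours and 6 minutes

Final answer: 2 hours and 6 minutes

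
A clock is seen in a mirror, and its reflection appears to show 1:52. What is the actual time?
Reflection across the vertical (12-6) axis maps a hand at angle A degrees to (360 - A) degrees, which sends a reading of T minutes past 12:00 to (720 - T) minutes past 12:00.
Mirror reads 1:52 = 112 minutes past 12:00.
Actual time: (720 - 112) mod 720 = 608 minutes = 10:08.

Final answer: 10:08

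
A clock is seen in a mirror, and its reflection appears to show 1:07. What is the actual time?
Reflection across the vertical (12-6) axis maps a hand at angle A degrees to (360 - A) degrees, which sends a reading of T minutes past 12:00 to (720 - T) minutes past 12:00.
Mirror reads 1:07 = 67 minutes past 12:00.
Actual time: (720 - 67) mod 720 = 653 minutes = 10:53.

Final answer: 10:53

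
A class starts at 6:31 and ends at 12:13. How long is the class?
From 6:31 to 12:13:
(12 x 60 + 13) - (6 x 60 + 31) = 733 - 391 = 342 minutes
= 5 hours and 42 minutes

Final answer: 5 hours and 42 minutes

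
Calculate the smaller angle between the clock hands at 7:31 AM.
Hour hand position: 7 x 30 + 31 x 0.5 = 225.5 degrees
Minute hand position: 31 x 6 = 186 degrees
Difference: |225.5 - 186| = 39.5 degrees
The angle between the hands is 39.5 degrees

Final answer: 39.5 degrees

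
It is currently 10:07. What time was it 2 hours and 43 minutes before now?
Starting time: 10:07 = 607 total minutes past 12:00
Subtracting: 2 hours and 43 minutes = 163 minutes
607 - 163 = 444 minutes
= 7 hours and 24 minutes past 12:00 = 7:24

Final answer: 7:24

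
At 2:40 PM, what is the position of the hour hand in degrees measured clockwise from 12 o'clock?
The hour hand moves 30 degrees per hour and 0.5 degrees per minute.
At 2:40: (2) x 30 + 40 x 0.5 = 60 + 20 = 80 degrees

Final answer: 80 degrees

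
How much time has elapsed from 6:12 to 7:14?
From 6:12 to 7:14:
(7 x 60 + 14) - (6 x 60 + 12) = 434 - 372 = 62 minutes
= 1 hour and 2 minutes

Final answer: 1 hour and 2 minutes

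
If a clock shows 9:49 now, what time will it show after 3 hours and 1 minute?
Starting time: 9:49
Adding 1 minute to 49 minutes: 49 + 1 = 50 minutes
Adding 3 hours: 9 + 3 = 12
Final time: 12:50

Final answer: 12:50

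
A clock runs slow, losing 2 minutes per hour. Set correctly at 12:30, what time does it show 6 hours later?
For every 60 true minutes, the faulty clock advances 60 - 2 = 58 minutes.
True elapsed: 6 hours = 360 minutes.
Faulty clock advances: 360 x 58/60 = 348 minutes (drift: 12 minutes behind).
Shown time: 12:30 + 348 minutes = 6:18.

Final answer: 6:18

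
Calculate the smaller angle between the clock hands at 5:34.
Hour hand position: 5 x 30 + 34 x 0.5 = 167 degrees
Minute hand position: 34 x 6 = 204 degrees
Difference: |167 - 204| = 37 degrees
The angle between the hands is 37 degrees

Final answer: 37 degrees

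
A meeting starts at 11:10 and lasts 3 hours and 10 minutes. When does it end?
Starting time: 11:10
Adding 10 minutes to 10 minutes: 10 + 10 = 20 minutes
Adding 3 hours: 11 + 3 = 14 - 12 = 2
Final time: 2:20

Final answer: 2:20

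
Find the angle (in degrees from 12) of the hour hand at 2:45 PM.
The hour hand moves 30 degrees per hour and 0.5 degrees per minute.
At 2:45: (2) x 30 + 45 x 0.5 = 60 + 22.5 = 82.5 degrees

Final answer: 82.5 degrees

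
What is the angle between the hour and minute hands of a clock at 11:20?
Hour hand position: 11 x 30 + 20 x 0.5 = 340 degrees
Minute hand position: 20 x 6 = 120 degrees
Difference: |340 - 120| = 220 degrees
Since 220 > 180, the smaller angle is 360 - 220 = 140 degrees

Final answer: 140 degrees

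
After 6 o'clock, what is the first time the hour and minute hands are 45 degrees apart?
At t minutes past 6:00, the hour hand is at 30 x 6 + 0.5t degrees and the minute hand is at 6t degrees.
The smaller angle between them is 45 degrees when |30H - 5.5t| = 45 or |30H - 5.5t| = 315.
With H = 6, solve 30 x 6 - 5.5t = +/- target for each target:
  t = (30 x 6 - 45) / 5.5 = 24.55
  t = (30 x 6 + 45) / 5.5 = 40.91
  t = (30 x 6 - 315) / 5.5 = -24.55 (outside (0, 60))
  t = (30 x 6 + 315) / 5.5 = 90 (outside (0, 60))
Valid solutions in (0, 60): {24.55, 40.91} minutes.
The first occurrence is t = 24.55 minutes.
The hands form a 45-degree angle at 24.55 minutes past 6:00.

Final answer: 24.55 minutes past 6:00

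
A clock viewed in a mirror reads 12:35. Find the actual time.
Reflection across the vertical (12-6) axis maps a hand at angle A degrees to (360 - A) degrees, which sends a reading of T minutes past 12:00 to (720 - T) minutes past 12:00.
Mirror reads 12:35 = 35 minutes past 12:00.
Actual time: (720 - 35) mod 720 = 685 minutes = 11:25.

Final answer: 11:25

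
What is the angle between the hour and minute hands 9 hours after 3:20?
First find the time 9 hours after 3:20.
Total minutes: 3 x 60 + 20 + 9 x 60 + 0 = 740.
740 mod 720 = 20 minutes = 12:20.
Now compute the angle at 12:20:
Hour hand: 0 x 30 + 20 x 0.5 = 10 degrees
Minute hand: 20 x 6 = 120 degrees
Difference: |10 - 120| = 110 degrees
The angle is 110 degrees

Final answer: 110 degrees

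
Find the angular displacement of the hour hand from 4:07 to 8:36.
The hour hand moves 0.5 degrees per minute.
Time elapsed: 8:36 - 4:07 = 269 minutes
Angular displacement: 269 x 0.5 = 134.5 degrees

Final answer: 134.5 degrees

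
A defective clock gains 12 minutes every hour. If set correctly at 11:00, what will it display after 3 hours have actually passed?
For every 60 true minutes, the faulty clock advances 60 + 12 = 72 minutes.
True elapsed: 3 hours = 180 minutes.
Faulty clock advances: 180 x 72/60 = 216 minutes (drift: 36 minutes ahead).
Shown time: 11:00 + 216 minutes = 2:36.

Final answer: 2:36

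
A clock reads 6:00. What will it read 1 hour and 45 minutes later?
Starting time: 6:00
Adding 45 minutes to 0 minutes: 0 + 45 = 45 minutes
Adding 1 hour: 6 + 1 = 7
Final time: 7:45

Final answer: 7:45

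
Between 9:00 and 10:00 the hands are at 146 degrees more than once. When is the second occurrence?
At t minutes past 9:00, the hour hand is at 30 x 9 + 0.5t degrees and the minute hand is at 6t degrees.
The smaller angle between them is 146 degrees when |30H - 5.5t| = 146 or |30H - 5.5t| = 214.
With H = 9, solve 30 x 9 - 5.5t = +/- target for each target:
  t = (30 x 9 - 146) / 5.5 = 22.55
  t = (30 x 9 + 146) / 5.5 = 75.64 (outside (0, 60))
  t = (30 x 9 - 214) / 5.5 = 10.18
  t = (30 x 9 + 214) / 5.5 = 88 (outside (0, 60))
Valid solutions in (0, 60): {10.18, 22.55} minutes.
The second occurrence is t = 22.55 minutes.
The hands form a 146-degree angle at 22.55 minutes past 9:00.

Final answer: 22.55 minutes past 9:00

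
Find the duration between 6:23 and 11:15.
From 6:23 to 11:15:
(11 x 60 + 15) - (6 x 60 + 23) = 675 - 383 = 292 minutes
= 4 hours and 52 minutes

Final answer: 4 hours and 52 minutes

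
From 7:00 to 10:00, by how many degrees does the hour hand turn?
The hour hand moves 0.5 degrees per minute.
Time elapsed: 10:00 - 7:00 = 180 minutes
Angular displacement: 180 x 0.5 = 90 degrees

Final answer: 90 degrees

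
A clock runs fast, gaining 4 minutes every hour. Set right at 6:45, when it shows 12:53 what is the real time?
For every 60 true minutes, the faulty clock advances 64 minutes, so 1 faulty-clock minute corresponds to 60/64 true minutes.
From 6:45 to 12:53 on the faulty dial is 368 minutes.
True elapsed: 368 x 60/64 = 345 minutes = 5 hours and 45 minutes.
True time: 6:45 + 5 hours and 45 minutes = 12:30.

Final answer: 12:30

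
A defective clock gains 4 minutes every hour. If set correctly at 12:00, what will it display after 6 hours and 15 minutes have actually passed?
For every 60 true minutes, the faulty clock advances 60 + 4 = 64 minutes.
True elapsed: 6 hours and 15 minutes = 375 minutes.
Faulty clock advances: 375 x 64/60 = 400 minutes (drift: 25 minutes ahead).
Shown time: 12:00 + 400 minutes = 6:40.

Final answer: 6:40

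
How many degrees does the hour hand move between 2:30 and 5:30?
The hour hand moves 0.5 degrees per minute.
Time elapsed: 5:30 - 2:30 = 180 minutes
Angular displacement: 180 x 0.5 = 90 degrees

Final answer: 90 degrees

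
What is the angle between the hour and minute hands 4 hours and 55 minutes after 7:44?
First find the time 4 hours and 55 minutes after 7:44.
Total minutes: 7 x 60 + 44 + 4 x 60 + 55 = 759.
759 mod 720 = 39 minutes = 12:39.
Now compute the angle at 12:39:
Hour hand: 0 x 30 + 39 x 0.5 = 19.5 degrees
Minute hand: 39 x 6 = 234 degrees
Difference: |19.5 - 234| = 214.5 degrees
Smaller angle: 360 - 214.5 = 145.5 degrees

Final answer: 145.5 degrees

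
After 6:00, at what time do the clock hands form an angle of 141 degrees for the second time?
At t minutes past 6:00, the hour hand is at 30 x 6 + 0.5t degrees and the minute hand is at 6t degrees.
The smaller angle between them is 141 degrees when |30H - 5.5t| = 141 or |30H - 5.5t| = 219.
With H = 6, solve 30 x 6 - 5.5t = +/- target for each target:
  t = (30 x 6 - 141) / 5.5 = 7.09
  t = (30 x 6 + 141) / 5.5 = 58.36
  t = (30 x 6 - 219) / 5.5 = -7.09 (outside (0, 60))
  t = (30 x 6 + 219) / 5.5 = 72.55 (outside (0, 60))
Valid solutions in (0, 60): {7.09, 58.36} minutes.
The second occurrence is t = 58.36 minutes.
The hands form a 141-degree angle at 58.36 minutes past 6:00.

Final answer: 58.36 minutes past 6:00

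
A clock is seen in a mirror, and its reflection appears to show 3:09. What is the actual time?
Reflection across the vertical (12-6) axis maps a hand at angle A degrees to (360 - A) degrees, which sends a reading of T minutes past 12:00 to (720 - T) minutes past 12:00.
Mirror reads 3:09 = 189 minutes past 12:00.
Actual time: (720 - 189) mod 720 = 531 minutes = 8:51.

Final answer: 8:51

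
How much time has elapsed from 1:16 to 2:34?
From 1:16 to 2:34:
(2 x 60 + 34) - (1 x 60 + 16) = 154 - 76 = 78 minutes
= 1 hour and 18 minutes

Final answer: 1 hour and 18 minutes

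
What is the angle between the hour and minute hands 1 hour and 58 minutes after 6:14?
First find the time 1 hour and 58 minutes after 6:14.
Total minutes: 6 x 60 + 14 + 1 x 60 + 58 = 492.
492 mod 720 = 492 minutes = 8:12.
Now compute the angle at 8:12:
Hour hand: 8 x 30 + 12 x 0.5 = 246 degrees
Minute hand: 12 x 6 = 72 degrees
Difference: |246 - 72| = 174 degrees
The angle is 174 degrees

Final answer: 174 degrees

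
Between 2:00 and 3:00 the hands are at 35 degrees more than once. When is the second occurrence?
At t minutes past 2:00, the hour hand is at 30 x 2 + 0.5t degrees and the minute hand is at 6t degrees.
The smaller angle between them is 35 degrees when |30H - 5.5t| = 35 or |30H - 5.5t| = 325.
With H = 2, solve 30 x 2 - 5.5t = +/- target for each target:
  t = (30 x 2 - 35) / 5.5 = 4.55
  t = (30 x 2 + 35) / 5.5 = 17.27
  t = (30 x 2 - 325) / 5.5 = -48.18 (outside (0, 60))
  t = (30 x 2 + 325) / 5.5 = 70 (outside (0, 60))
Valid solutions in (0, 60): {4.55, 17.27} minutes.
The second occurrence is t = 17.27 minutes.
The hands form a 35-degree angle at 17.27 minutes past 2:00.

Final answer: 17.27 minutes past 2:00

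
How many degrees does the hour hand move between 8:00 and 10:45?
The hour hand moves 0.5 degrees per minute.
Time elapsed: 10:45 - 8:00 = 165 minutes
Angular displacement: 165 x 0.5 = 82.5 degrees

Final answer: 82.5 degrees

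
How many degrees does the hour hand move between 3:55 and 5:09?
The hour hand moves 0.5 degrees per minute.
Time elapsed: 5:09 - 3:55 = 74 minutes
Angular displacement: 74 x 0.5 = 37 degrees

Final answer: 37 degrees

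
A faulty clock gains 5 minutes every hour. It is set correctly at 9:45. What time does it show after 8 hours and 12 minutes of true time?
For every 60 true minutes, the faulty clock advances 60 + 5 = 65 minutes.
True elapsed: 8 hours and 12 minutes = 492 minutes.
Faulty clock advances: 492 x 65/60 = 533 minutes (drift: 41 minutes ahead).
Shown time: 9:45 + 533 minutes = 6:38.

Final answer: 6:38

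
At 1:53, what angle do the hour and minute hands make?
Hour hand position: 1 x 30 + 53 x 0.5 = 56.5 degrees
Minute hand position: 53 x 6 = 318 degrees
Difference: |56.5 - 318| = 261.5 degrees
Since 261.5 > 180, the smaller angle is 360 - 261.5 = 98.5 degrees

Final answer: 98.5 degrees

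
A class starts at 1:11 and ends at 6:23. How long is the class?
From 1:11 to 6:23:
(6 x 60 + 23) - (1 x 60 + 11) = 383 - 71 = 312 minutes
= 5 hours and 12 minutes

Final answer: 5 hours and 12 minutes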